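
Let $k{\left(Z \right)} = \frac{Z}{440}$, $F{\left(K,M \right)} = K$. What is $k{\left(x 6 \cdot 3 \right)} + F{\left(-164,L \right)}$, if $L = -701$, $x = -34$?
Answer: $- \frac{18193}{110} \approx -165.39$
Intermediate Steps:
$k{\left(Z \right)} = \frac{Z}{440}$ ($k{\left(Z \right)} = Z \frac{1}{440} = \frac{Z}{440}$)
$k{\left(x 6 \cdot 3 \right)} + F{\left(-164,L \right)} = \frac{\left(-34\right) 6 \cdot 3}{440} - 164 = \frac{\left(-34\right) 18}{440} - 164 = \frac{1}{440} \left(-612\right) - 164 = - \frac{153}{110} - 164 = - \frac{18193}{110}$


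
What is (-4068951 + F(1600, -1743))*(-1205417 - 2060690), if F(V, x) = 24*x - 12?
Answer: 13426296325065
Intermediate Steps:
F(V, x) = -12 + 24*x
(-4068951 + F(1600, -1743))*(-1205417 - 2060690) = (-4068951 + (-12 + 24*(-1743)))*(-1205417 - 2060690) = (-4068951 + (-12 - 41832))*(-3266107) = (-4068951 - 41844)*(-3266107) = -4110795*(-3266107) = 13426296325065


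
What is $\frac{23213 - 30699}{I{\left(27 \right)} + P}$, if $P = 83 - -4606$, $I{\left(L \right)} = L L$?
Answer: $- \frac{3743}{2709} \approx -1.3817$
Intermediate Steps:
$I{\left(L \right)} = L^{2}$
$P = 4689$ ($P = 83 + 4606 = 4689$)
$\frac{23213 - 30699}{I{\left(27 \right)} + P} = \frac{23213 - 30699}{27^{2} + 4689} = - \frac{7486}{729 + 4689} = - \frac{7486}{5418} = \left(-7486\right) \frac{1}{5418} = - \frac{3743}{2709}$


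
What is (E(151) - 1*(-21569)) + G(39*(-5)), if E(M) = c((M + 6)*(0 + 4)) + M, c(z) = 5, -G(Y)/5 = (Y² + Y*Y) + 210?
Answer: -359575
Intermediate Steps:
G(Y) = -1050 - 10*Y² (G(Y) = -5*((Y² + Y*Y) + 210) = -5*((Y² + Y²) + 210) = -5*(2*Y² + 210) = -5*(210 + 2*Y²) = -1050 - 10*Y²)
E(M) = 5 + M
(E(151) - 1*(-21569)) + G(39*(-5)) = ((5 + 151) - 1*(-21569)) + (-1050 - 10*(39*(-5))²) = (156 + 21569) + (-1050 - 10*(-195)²) = 21725 + (-1050 - 10*38025) = 21725 + (-1050 - 380250) = 21725 - 381300 = -359575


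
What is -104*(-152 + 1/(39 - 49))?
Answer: 79092/5 ≈ 15818.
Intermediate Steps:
-104*(-152 + 1/(39 - 49)) = -104*(-152 + 1/(-10)) = -104*(-152 - ⅒) = -104*(-1521/10) = 79092/5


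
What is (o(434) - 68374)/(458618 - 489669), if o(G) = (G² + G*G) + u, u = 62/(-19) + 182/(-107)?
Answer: -626841062/63126683 ≈ -9.9299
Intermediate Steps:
u = -10092/2033 (u = 62*(-1/19) + 182*(-1/107) = -62/19 - 182/107 = -10092/2033 ≈ -4.9641)
o(G) = -10092/2033 + 2*G² (o(G) = (G² + G*G) - 10092/2033 = (G² + G²) - 10092/2033 = 2*G² - 10092/2033 = -10092/2033 + 2*G²)
(o(434) - 68374)/(458618 - 489669) = ((-10092/2033 + 2*434²) - 68374)/(458618 - 489669) = ((-10092/2033 + 2*188356) - 68374)/(-31051) = ((-10092/2033 + 376712) - 68374)*(-1/31051) = (765845404/2033 - 68374)*(-1/31051) = (626841062/2033)*(-1/31051) = -626841062/63126683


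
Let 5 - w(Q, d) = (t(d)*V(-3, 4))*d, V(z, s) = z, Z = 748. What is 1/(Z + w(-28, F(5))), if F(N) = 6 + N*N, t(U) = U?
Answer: 1/3636 ≈ 0.00027503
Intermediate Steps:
F(N) = 6 + N**2
w(Q, d) = 5 + 3*d**2 (w(Q, d) = 5 - d*(-3)*d = 5 - (-3*d)*d = 5 - (-3)*d**2 = 5 + 3*d**2)
1/(Z + w(-28, F(5))) = 1/(748 + (5 + 3*(6 + 5**2)**2)) = 1/(748 + (5 + 3*(6 + 25)**2)) = 1/(748 + (5 + 3*31**2)) = 1/(748 + (5 + 3*961)) = 1/(748 + (5 + 2883)) = 1/(748 + 2888) = 1/3636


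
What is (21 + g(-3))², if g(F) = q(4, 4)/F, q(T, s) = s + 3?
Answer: 3136/9 ≈ 348.44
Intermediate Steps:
q(T, s) = 3 + s
g(F) = 7/F (g(F) = (3 + 4)/F = 7/F)
(21 + g(-3))² = (21 + 7/(-3))² = (21 + 7*(-⅓))² = (21 - 7/3)² = (56/3)² = 3136/9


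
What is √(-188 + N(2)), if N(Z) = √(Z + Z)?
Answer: I*√186 ≈ 13.638*I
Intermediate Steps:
N(Z) = √2*√Z (N(Z) = √(2*Z) = √2*√Z)
√(-188 + N(2)) = √(-188 + √2*√2) = √(-188 + 2) = √(-186) = I*√186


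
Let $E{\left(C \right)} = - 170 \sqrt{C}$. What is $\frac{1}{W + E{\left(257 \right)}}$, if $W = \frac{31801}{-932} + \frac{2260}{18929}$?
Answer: $\frac{622502080314756}{135957009961782259807} - \frac{3112340951815840 \sqrt{257}}{135957009961782259807} \approx -0.00036241$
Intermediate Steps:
$W = - \frac{599854809}{17641828}$ ($W = 31801 \left(- \frac{1}{932}\right) + 2260 \cdot \frac{1}{18929} = - \frac{31801}{932} + \frac{2260}{18929} = - \frac{599854809}{17641828} \approx -34.002$)
$\frac{1}{W + E{\left(257 \right)}} = \frac{1}{- \frac{599854809}{17641828} - 170 \sqrt{257}}$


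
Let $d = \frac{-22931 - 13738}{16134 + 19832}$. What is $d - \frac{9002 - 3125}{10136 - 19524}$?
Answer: $- \frac{66438195}{168824404} \approx -0.39353$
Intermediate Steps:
$d = - \frac{36669}{35966} \approx -1.0195$
$d - \frac{9002 - 3125}{10136 - 19524} = - \frac{36669}{35966} - \frac{9002 - 3125}{10136 - 19524} = - \frac{36669}{35966} - \frac{5877}{-9388} = - \frac{36669}{35966} - 5877 \left(- \frac{1}{9388}\right) = - \frac{36669}{35966} - - \frac{5877}{9388} = - \frac{36669}{35966} + \frac{5877}{9388} = - \frac{66438195}{168824404}$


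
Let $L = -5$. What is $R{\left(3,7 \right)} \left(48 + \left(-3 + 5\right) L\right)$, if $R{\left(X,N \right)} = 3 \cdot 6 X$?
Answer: $2052$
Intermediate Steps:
$R{\left(X,N \right)} = 18 X$
$R{\left(3,7 \right)} \left(48 + \left(-3 + 5\right) L\right) = 18 \cdot 3 \left(48 + \left(-3 + 5\right) \left(-5\right)\right) = 54 \left(48 + 2 \left(-5\right)\right) = 54 \left(48 - 10\right) = 54 \cdot 38 = 2052$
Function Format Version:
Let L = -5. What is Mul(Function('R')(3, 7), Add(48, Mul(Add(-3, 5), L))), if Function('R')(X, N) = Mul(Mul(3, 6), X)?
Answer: 2052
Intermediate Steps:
Function('R')(X, N) = Mul(18, X)
Mul(Function('R')(3, 7), Add(48, Mul(Add(-3, 5), L))) = Mul(Mul(18, 3), Add(48, Mul(Add(-3, 5), -5))) = Mul(54, Add(48, Mul(2, -5))) = Mul(54, Add(48, -10)) = Mul(54, 38) = 2052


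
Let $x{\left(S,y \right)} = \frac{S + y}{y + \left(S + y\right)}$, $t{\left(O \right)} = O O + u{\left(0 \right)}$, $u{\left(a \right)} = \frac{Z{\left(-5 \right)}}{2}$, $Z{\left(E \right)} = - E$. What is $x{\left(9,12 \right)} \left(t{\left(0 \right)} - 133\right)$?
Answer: $- \frac{1827}{22} \approx -83.045$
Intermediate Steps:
$u{\left(a \right)} = \frac{5}{2}$ ($u{\left(a \right)} = \frac{\left(-1\right) \left(-5\right)}{2} = 5 \cdot \frac{1}{2} = \frac{5}{2}$)
$t{\left(O \right)} = \frac{5}{2} + O^{2}$ ($t{\left(O \right)} = O O + \frac{5}{2} = O^{2} + \frac{5}{2} = \frac{5}{2} + O^{2}$)
$x{\left(S,y \right)} = \frac{S + y}{S + 2 y}$
$x{\left(9,12 \right)} \left(t{\left(0 \right)} - 133\right) = \frac{9 + 12}{9 + 2 \cdot 12} \left(\left(\frac{5}{2} + 0^{2}\right) - 133\right) = \frac{1}{9 + 24} \cdot 21 \left(\left(\frac{5}{2} + 0\right) - 133\right) = \frac{1}{33} \cdot 21 \left(\frac{5}{2} - 133\right) = \frac{1}{33} \cdot 21 \left(- \frac{261}{2}\right) = \frac{7}{11} \left(- \frac{261}{2}\right) = - \frac{1827}{22}$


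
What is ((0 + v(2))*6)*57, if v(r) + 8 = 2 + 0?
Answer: -2052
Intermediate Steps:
v(r) = -6 (v(r) = -8 + (2 + 0) = -8 + 2 = -6)
((0 + v(2))*6)*57 = ((0 - 6)*6)*57 = -6*6*57 = -36*57 = -2052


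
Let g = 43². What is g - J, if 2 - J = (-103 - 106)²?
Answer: 45528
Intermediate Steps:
g = 1849
J = -43679 (J = 2 - (-103 - 106)² = 2 - 1*(-209)² = 2 - 1*43681 = 2 - 43681 = -43679)
g - J = 1849 - 1*(-43679) = 1849 + 43679 = 45528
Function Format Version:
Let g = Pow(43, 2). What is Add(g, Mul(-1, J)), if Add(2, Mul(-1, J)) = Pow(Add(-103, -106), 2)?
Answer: 45528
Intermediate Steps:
g = 1849
J = -43679 (J = Add(2, Mul(-1, Pow(Add(-103, -106), 2))) = Add(2, Mul(-1, Pow(-209, 2))) = Add(2, Mul(-1, 43681)) = Add(2, -43681) = -43679)
Add(g, Mul(-1, J)) = Add(1849, Mul(-1, -43679)) = Add(1849, 43679) = 45528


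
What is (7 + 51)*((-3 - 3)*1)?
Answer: -348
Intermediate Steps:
(7 + 51)*((-3 - 3)*1) = 58*(-6*1) = 58*(-6) = -348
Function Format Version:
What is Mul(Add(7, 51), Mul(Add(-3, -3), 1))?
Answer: -348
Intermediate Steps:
Mul(Add(7, 51), Mul(Add(-3, -3), 1)) = Mul(58, Mul(-6, 1)) = Mul(58, -6) = -348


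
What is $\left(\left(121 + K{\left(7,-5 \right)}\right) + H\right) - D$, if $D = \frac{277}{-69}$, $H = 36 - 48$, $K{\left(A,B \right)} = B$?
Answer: $\frac{7453}{69} \approx 108.01$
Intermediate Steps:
$H = -12$
$D = - \frac{277}{69}$ ($D = 277 \left(- \frac{1}{69}\right) = - \frac{277}{69} \approx -4.0145$)
$\left(\left(121 + K{\left(7,-5 \right)}\right) + H\right) - D = \left(\left(121 - 5\right) - 12\right) - - \frac{277}{69} = \left(116 - 12\right) + \frac{277}{69} = 104 + \frac{277}{69} = \frac{7453}{69}$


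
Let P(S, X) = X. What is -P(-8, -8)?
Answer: 8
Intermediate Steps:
-P(-8, -8) = -1*(-8) = 8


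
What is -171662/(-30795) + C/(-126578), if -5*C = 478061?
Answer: 4934602067/779593902 ≈ 6.3297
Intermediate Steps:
C = -478061/5 (C = -⅕*478061 = -478061/5 ≈ -95612.)
-171662/(-30795) + C/(-126578) = -171662/(-30795) - 478061/5/(-126578) = -171662*(-1/30795) - 478061/5*(-1/126578) = 171662/30795 + 478061/632890 = 4934602067/779593902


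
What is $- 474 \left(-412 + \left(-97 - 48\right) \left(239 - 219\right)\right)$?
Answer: $1569888$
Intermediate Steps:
$- 474 \left(-412 + \left(-97 - 48\right) \left(239 - 219\right)\right) = - 474 \left(-412 - 2900\right) = \left(-474\right) \left(-3312\right) = 1569888$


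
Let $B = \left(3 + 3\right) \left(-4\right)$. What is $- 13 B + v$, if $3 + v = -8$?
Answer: $301$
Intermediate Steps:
$v = -11$ ($v = -3 - 8 = -11$)
$B = -24$ ($B = 6 \left(-4\right) = -24$)
$- 13 B + v = \left(-13\right) \left(-24\right) - 11 = 312 - 11 = 301$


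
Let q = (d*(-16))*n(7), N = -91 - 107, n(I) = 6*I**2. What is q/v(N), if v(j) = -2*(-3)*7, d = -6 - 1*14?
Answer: 2240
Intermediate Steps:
N = -198
d = -20 (d = -6 - 14 = -20)
v(j) = 42 (v(j) = 6*7 = 42)
q = 94080 (q = (-20*(-16))*(6*7**2) = 320*(6*49) = 320*294 = 94080)
q/v(N) = 94080/42 = 94080*(1/42) = 2240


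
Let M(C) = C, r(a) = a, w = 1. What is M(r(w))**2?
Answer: 1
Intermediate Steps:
M(r(w))**2 = 1**2 = 1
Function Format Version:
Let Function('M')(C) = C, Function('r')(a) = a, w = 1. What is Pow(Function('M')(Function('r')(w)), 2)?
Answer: 1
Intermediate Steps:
Pow(Function('M')(Function('r')(w)), 2) = Pow(1, 2) = 1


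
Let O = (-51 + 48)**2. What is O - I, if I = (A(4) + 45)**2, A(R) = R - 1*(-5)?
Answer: -2907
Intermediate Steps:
A(R) = 5 + R (A(R) = R + 5 = 5 + R)
O = 9 (O = (-3)**2 = 9)
I = 2916 (I = ((5 + 4) + 45)**2 = (9 + 45)**2 = 54**2 = 2916)
O - I = 9 - 1*2916 = 9 - 2916 = -2907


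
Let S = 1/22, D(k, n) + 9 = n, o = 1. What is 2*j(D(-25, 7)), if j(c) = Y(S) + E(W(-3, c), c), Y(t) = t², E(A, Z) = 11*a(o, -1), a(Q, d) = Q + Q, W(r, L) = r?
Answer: 10649/242 ≈ 44.004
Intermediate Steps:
D(k, n) = -9 + n
a(Q, d) = 2*Q
S = 1/22 ≈ 0.045455
E(A, Z) = 22 (E(A, Z) = 11*(2*1) = 11*2 = 22)
j(c) = 10649/484 (j(c) = (1/22)² + 22 = 1/484 + 22 = 10649/484)
2*j(D(-25, 7)) = 2*(10649/484) = 10649/242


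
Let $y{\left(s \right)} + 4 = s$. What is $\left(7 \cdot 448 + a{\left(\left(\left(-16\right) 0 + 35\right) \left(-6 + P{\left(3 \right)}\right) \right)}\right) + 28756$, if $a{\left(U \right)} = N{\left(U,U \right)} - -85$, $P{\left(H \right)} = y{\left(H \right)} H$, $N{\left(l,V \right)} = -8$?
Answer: $31969$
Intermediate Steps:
$y{\left(s \right)} = -4 + s$
$P{\left(H \right)} = H \left(-4 + H\right)$ ($P{\left(H \right)} = \left(-4 + H\right) H = H \left(-4 + H\right)$)
$a{\left(U \right)} = 77$ ($a{\left(U \right)} = -8 - -85 = -8 + 85 = 77$)
$\left(7 \cdot 448 + a{\left(\left(\left(-16\right) 0 + 35\right) \left(-6 + P{\left(3 \right)}\right) \right)}\right) + 28756 = \left(7 \cdot 448 + 77\right) + 28756 = \left(3136 + 77\right) + 28756 = 3213 + 28756 = 31969$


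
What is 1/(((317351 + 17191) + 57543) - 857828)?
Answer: -1/465743 ≈ -2.1471e-6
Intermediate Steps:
1/(((317351 + 17191) + 57543) - 857828) = 1/((334542 + 57543) - 857828) = 1/(392085 - 857828) = 1/(-465743) = -1/465743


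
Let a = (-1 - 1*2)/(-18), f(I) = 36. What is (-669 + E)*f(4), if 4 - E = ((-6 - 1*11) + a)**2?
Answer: -34141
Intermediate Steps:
a = 1/6 (a = (-1 - 2)*(-1/18) = -3*(-1/18) = 1/6 ≈ 0.16667)
E = -10057/36 (E = 4 - ((-6 - 1*11) + 1/6)**2 = 4 - ((-6 - 11) + 1/6)**2 = 4 - (-17 + 1/6)**2 = 4 - (-101/6)**2 = 4 - 1*10201/36 = 4 - 10201/36 = -10057/36 ≈ -279.36)
(-669 + E)*f(4) = (-669 - 10057/36)*36 = -34141/36*36 = -34141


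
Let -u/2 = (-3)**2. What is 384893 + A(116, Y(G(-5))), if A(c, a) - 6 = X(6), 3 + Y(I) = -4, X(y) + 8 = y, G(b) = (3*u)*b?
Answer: 384897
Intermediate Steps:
u = -18 (u = -2*(-3)**2 = -2*9 = -18)
G(b) = -54*b (G(b) = (3*(-18))*b = -54*b)
X(y) = -8 + y
Y(I) = -7 (Y(I) = -3 - 4 = -7)
A(c, a) = 4 (A(c, a) = 6 + (-8 + 6) = 6 - 2 = 4)
384893 + A(116, Y(G(-5))) = 384893 + 4 = 384897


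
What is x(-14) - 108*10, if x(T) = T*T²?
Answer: -3824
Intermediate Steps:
x(T) = T³
x(-14) - 108*10 = (-14)³ - 108*10 = -2744 - 1*1080 = -2744 - 1080 = -3824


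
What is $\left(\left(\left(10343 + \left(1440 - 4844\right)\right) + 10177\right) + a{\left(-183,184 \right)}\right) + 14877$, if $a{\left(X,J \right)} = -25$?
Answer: $31968$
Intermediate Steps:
$\left(\left(\left(10343 + \left(1440 - 4844\right)\right) + 10177\right) + a{\left(-183,184 \right)}\right) + 14877 = \left(\left(\left(10343 + \left(1440 - 4844\right)\right) + 10177\right) - 25\right) + 14877 = \left(\left(\left(10343 - 3404\right) + 10177\right) - 25\right) + 14877 = \left(\left(6939 + 10177\right) - 25\right) + 14877 = \left(17116 - 25\right) + 14877 = 17091 + 14877 = 31968$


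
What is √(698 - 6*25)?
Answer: 2*√137 ≈ 23.409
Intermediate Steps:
√(698 - 6*25) = √(698 - 150) = √548 = 2*√137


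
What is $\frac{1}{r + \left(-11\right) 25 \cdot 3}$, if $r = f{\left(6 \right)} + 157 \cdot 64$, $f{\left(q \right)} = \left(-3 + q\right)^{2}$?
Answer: $\frac{1}{9232} \approx 0.00010832$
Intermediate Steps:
$r = 10057$ ($r = \left(-3 + 6\right)^{2} + 157 \cdot 64 = 3^{2} + 10048 = 9 + 10048 = 10057$)
$\frac{1}{r + \left(-11\right) 25 \cdot 3} = \frac{1}{10057 + \left(-11\right) 25 \cdot 3} = \frac{1}{10057 - 825} = \frac{1}{9232}$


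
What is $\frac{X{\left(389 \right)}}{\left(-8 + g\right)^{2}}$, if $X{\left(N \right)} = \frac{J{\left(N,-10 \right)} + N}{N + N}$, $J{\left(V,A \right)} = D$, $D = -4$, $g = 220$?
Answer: $\frac{385}{34966432} \approx 1.1011 \cdot 10^{-5}$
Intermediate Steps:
$J{\left(V,A \right)} = -4$
$X{\left(N \right)} = \frac{-4 + N}{2 N}$ ($X{\left(N \right)} = \frac{-4 + N}{N + N} = \frac{-4 + N}{2 N}$)
$\frac{X{\left(389 \right)}}{\left(-8 + g\right)^{2}} = \frac{\frac{1}{2} \cdot \frac{1}{389} \left(-4 + 389\right)}{\left(-8 + 220\right)^{2}} = \frac{\frac{1}{2} \cdot \frac{1}{389} \cdot 385}{212^{2}} = \frac{385}{778 \cdot 44944} = \frac{385}{778} \cdot \frac{1}{44944} = \frac{385}{34966432}$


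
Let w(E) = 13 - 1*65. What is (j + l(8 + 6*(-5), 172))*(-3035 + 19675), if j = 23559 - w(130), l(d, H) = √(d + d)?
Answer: 392887040 + 33280*I*√11 ≈ 3.9289e+8 + 1.1038e+5*I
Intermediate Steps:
l(d, H) = √2*√d (l(d, H) = √(2*d) = √2*√d)
w(E) = -52 (w(E) = 13 - 65 = -52)
j = 23611 (j = 23559 - 1*(-52) = 23559 + 52 = 23611)
(j + l(8 + 6*(-5), 172))*(-3035 + 19675) = (23611 + √2*√(8 + 6*(-5)))*(-3035 + 19675) = (23611 + √2*√(8 - 30))*16640 = (23611 + √2*√(-22))*16640 = (23611 + √2*(I*√22))*16640 = (23611 + 2*I*√11)*16640 = 392887040 + 33280*I*√11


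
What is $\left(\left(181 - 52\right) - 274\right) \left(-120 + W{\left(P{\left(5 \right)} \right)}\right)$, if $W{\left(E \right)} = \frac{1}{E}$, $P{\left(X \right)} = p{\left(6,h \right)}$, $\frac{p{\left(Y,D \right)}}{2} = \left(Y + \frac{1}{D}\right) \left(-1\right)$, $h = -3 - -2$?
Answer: $\frac{34829}{2} \approx 17415.0$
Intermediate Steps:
$h = -1$ ($h = -3 + 2 = -1$)
$p{\left(Y,D \right)} = - 2 Y - \frac{2}{D}$ ($p{\left(Y,D \right)} = 2 \left(Y + \frac{1}{D}\right) \left(-1\right) = 2 \left(- Y - \frac{1}{D}\right) = - 2 Y - \frac{2}{D}$)
$P{\left(X \right)} = -10$ ($P{\left(X \right)} = \left(-2\right) 6 - \frac{2}{-1} = -12 - -2 = -12 + 2 = -10$)
$\left(\left(181 - 52\right) - 274\right) \left(-120 + W{\left(P{\left(5 \right)} \right)}\right) = \left(\left(181 - 52\right) - 274\right) \left(-120 + \frac{1}{-10}\right) = \left(129 - 274\right) \left(-120 - \frac{1}{10}\right) = \left(-145\right) \left(- \frac{1201}{10}\right) = \frac{34829}{2}$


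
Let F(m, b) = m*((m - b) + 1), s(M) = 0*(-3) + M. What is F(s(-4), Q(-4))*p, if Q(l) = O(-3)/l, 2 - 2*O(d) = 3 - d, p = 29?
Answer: 406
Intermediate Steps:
O(d) = -1/2 + d/2 (O(d) = 1 - (3 - d)/2 = 1 + (-3/2 + d/2) = -1/2 + d/2)
Q(l) = -2/l (Q(l) = (-1/2 + (1/2)*(-3))/l = (-1/2 - 3/2)/l = -2/l)
s(M) = M (s(M) = 0 + M = M)
F(m, b) = m*(1 + m - b)
F(s(-4), Q(-4))*p = -4*(1 - 4 - (-2)/(-4))*29 = -4*(1 - 4 - (-2)*(-1)/4)*29 = -4*(1 - 4 - 1*1/2)*29 = -4*(1 - 4 - 1/2)*29 = -4*(-7/2)*29 = 14*29 = 406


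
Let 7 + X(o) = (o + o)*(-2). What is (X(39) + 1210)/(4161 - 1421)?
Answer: 1047/2740 ≈ 0.38212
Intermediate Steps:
X(o) = -7 - 4*o (X(o) = -7 + (o + o)*(-2) = -7 + (2*o)*(-2) = -7 - 4*o)
(X(39) + 1210)/(4161 - 1421) = ((-7 - 4*39) + 1210)/(4161 - 1421) = ((-7 - 156) + 1210)/2740 = (-163 + 1210)*(1/2740) = 1047*(1/2740) = 1047/2740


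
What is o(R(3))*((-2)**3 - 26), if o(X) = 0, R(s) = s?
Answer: 0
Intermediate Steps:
o(R(3))*((-2)**3 - 26) = 0*((-2)**3 - 26) = 0*(-8 - 26) = 0*(-34) = 0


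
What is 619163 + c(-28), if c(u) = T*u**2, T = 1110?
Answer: 1489403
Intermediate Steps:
c(u) = 1110*u**2
619163 + c(-28) = 619163 + 1110*(-28)**2 = 619163 + 1110*784 = 619163 + 870240 = 1489403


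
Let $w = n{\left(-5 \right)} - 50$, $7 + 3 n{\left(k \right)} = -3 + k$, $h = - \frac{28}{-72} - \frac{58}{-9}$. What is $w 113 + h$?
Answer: $- \frac{37249}{6} \approx -6208.2$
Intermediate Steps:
$h = \frac{41}{6}$ ($h = \left(-28\right) \left(- \frac{1}{72}\right) - - \frac{58}{9} = \frac{7}{18} + \frac{58}{9} = \frac{41}{6} \approx 6.8333$)
$n{\left(k \right)} = - \frac{10}{3} + \frac{k}{3}$ ($n{\left(k \right)} = - \frac{7}{3} + \frac{-3 + k}{3} = - \frac{7}{3} + \left(-1 + \frac{k}{3}\right) = - \frac{10}{3} + \frac{k}{3}$)
$w = -55$ ($w = \left(- \frac{10}{3} + \frac{1}{3} \left(-5\right)\right) - 50 = \left(- \frac{10}{3} - \frac{5}{3}\right) - 50 = -5 - 50 = -55$)
$w 113 + h = \left(-55\right) 113 + \frac{41}{6} = -6215 + \frac{41}{6} = - \frac{37249}{6}$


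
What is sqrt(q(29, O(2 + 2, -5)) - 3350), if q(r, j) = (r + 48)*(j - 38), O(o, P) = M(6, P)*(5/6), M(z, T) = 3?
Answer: 23*I*sqrt(46)/2 ≈ 77.997*I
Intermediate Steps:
O(o, P) = 5/2 (O(o, P) = 3*(5/6) = 5/2)
q(r, j) = (-38 + j)*(48 + r) (q(r, j) = (48 + r)*(-38 + j) = (-38 + j)*(48 + r))
sqrt(q(29, O(2 + 2, -5)) - 3350) = sqrt((-1824 - 38*29 + 48*(5/2) + (5/2)*29) - 3350) = sqrt((-1824 - 1102 + 120 + 145/2) - 3350) = sqrt(-5467/2 - 3350) = sqrt(-12167/2) = 23*I*sqrt(46)/2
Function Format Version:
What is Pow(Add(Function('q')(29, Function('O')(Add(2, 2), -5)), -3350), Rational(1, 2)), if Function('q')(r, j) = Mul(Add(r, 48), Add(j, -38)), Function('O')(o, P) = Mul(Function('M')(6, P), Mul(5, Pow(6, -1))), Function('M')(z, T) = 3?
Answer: Mul(Rational(23, 2), I, Pow(46, Rational(1, 2))) ≈ Mul(77.997, I)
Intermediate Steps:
Function('O')(o, P) = Rational(5, 2) (Function('O')(o, P) = Mul(3, Mul(5, Pow(6, -1))) = Mul(3, Mul(5, Rational(1, 6))) = Mul(3, Rational(5, 6)) = Rational(5, 2))
Function('q')(r, j) = Mul(Add(-38, j), Add(48, r)) (Function('q')(r, j) = Mul(Add(48, r), Add(-38, j)) = Mul(Add(-38, j), Add(48, r)))
Pow(Add(Function('q')(29, Function('O')(Add(2, 2), -5)), -3350), Rational(1, 2)) = Pow(Add(Add(-1824, Mul(-38, 29), Mul(48, Rational(5, 2)), Mul(Rational(5, 2), 29)), -3350), Rational(1, 2)) = Pow(Add(Add(-1824, -1102, 120, Rational(145, 2)), -3350), Rational(1, 2)) = Pow(Add(Rational(-5467, 2), -3350), Rational(1, 2)) = Pow(Rational(-12167, 2), Rational(1, 2)) = Mul(Rational(23, 2), I, Pow(46, Rational(1, 2)))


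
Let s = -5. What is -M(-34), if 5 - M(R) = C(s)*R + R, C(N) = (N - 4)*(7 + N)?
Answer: 573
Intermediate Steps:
C(N) = (-4 + N)*(7 + N)
M(R) = 5 + 17*R (M(R) = 5 - ((-28 + (-5)**2 + 3*(-5))*R + R) = 5 - ((-28 + 25 - 15)*R + R) = 5 - (-18*R + R) = 5 - (-17)*R = 5 + 17*R)
-M(-34) = -(5 + 17*(-34)) = -(5 - 578) = -1*(-573) = 573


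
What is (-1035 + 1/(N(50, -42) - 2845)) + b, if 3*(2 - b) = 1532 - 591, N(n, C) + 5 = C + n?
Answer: -11481683/8526 ≈ -1346.7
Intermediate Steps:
N(n, C) = -5 + C + n (N(n, C) = -5 + (C + n) = -5 + C + n)
b = -935/3 (b = 2 - (1532 - 591)/3 = 2 - ⅓*941 = 2 - 941/3 = -935/3 ≈ -311.67)
(-1035 + 1/(N(50, -42) - 2845)) + b = (-1035 + 1/((-5 - 42 + 50) - 2845)) - 935/3 = (-1035 + 1/(3 - 2845)) - 935/3 = (-1035 + 1/(-2842)) - 935/3 = (-1035 - 1/2842) - 935/3 = -2941471/2842 - 935/3 = -11481683/8526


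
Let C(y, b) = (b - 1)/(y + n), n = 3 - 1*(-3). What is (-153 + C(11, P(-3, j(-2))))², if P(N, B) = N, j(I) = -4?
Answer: 6786025/289 ≈ 23481.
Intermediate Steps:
n = 6 (n = 3 + 3 = 6)
C(y, b) = (-1 + b)/(6 + y) (C(y, b) = (b - 1)/(y + 6) = (-1 + b)/(6 + y))
(-153 + C(11, P(-3, j(-2))))² = (-153 + (-1 - 3)/(6 + 11))² = (-153 - 4/17)² = (-2605/17)² = 6786025/289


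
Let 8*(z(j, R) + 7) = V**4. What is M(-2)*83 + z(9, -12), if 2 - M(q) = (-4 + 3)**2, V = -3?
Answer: 689/8 ≈ 86.125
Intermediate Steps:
M(q) = 1 (M(q) = 2 - (-4 + 3)**2 = 2 - 1*(-1)**2 = 2 - 1*1 = 2 - 1 = 1)
z(j, R) = 25/8 (z(j, R) = -7 + (1/8)*(-3)**4 = -7 + (1/8)*81 = -7 + 81/8 = 25/8)
M(-2)*83 + z(9, -12) = 1*83 + 25/8 = 83 + 25/8 = 689/8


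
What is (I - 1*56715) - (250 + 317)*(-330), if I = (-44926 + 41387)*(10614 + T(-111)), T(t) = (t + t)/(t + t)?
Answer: -37436090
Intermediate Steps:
T(t) = 1 (T(t) = (2*t)/((2*t)) = (2*t)*(1/(2*t)) = 1)
I = -37566485 (I = (-44926 + 41387)*(10614 + 1) = -3539*10615 = -37566485)
(I - 1*56715) - (250 + 317)*(-330) = (-37566485 - 1*56715) - (250 + 317)*(-330) = (-37566485 - 56715) - 567*(-330) = -37623200 - 1*(-187110) = -37623200 + 187110 = -37436090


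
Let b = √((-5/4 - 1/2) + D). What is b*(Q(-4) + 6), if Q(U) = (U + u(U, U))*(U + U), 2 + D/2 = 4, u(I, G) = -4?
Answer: 105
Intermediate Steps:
D = 4 (D = -4 + 2*4 = -4 + 8 = 4)
Q(U) = 2*U*(-4 + U) (Q(U) = (U - 4)*(U + U) = (-4 + U)*(2*U) = 2*U*(-4 + U))
b = 3/2 (b = √((-5/4 - 1/2) + 4) = √((-5*¼ - 1*½) + 4) = √((-5/4 - ½) + 4) = √(-7/4 + 4) = √(9/4) = 3/2 ≈ 1.5000)
b*(Q(-4) + 6) = 3*(2*(-4)*(-4 - 4) + 6)/2 = 3*(2*(-4)*(-8) + 6)/2 = 3*(64 + 6)/2 = (3/2)*70 = 105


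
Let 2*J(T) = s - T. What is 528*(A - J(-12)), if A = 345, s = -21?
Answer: 184536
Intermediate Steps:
J(T) = -21/2 - T/2 (J(T) = (-21 - T)/2 = -21/2 - T/2)
528*(A - J(-12)) = 528*(345 - (-21/2 - 1/2*(-12))) = 528*(345 - (-21/2 + 6)) = 528*(345 - 1*(-9/2)) = 528*(345 + 9/2) = 528*(699/2) = 184536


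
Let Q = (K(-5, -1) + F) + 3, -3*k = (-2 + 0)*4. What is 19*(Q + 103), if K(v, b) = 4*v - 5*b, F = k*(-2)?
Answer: 4883/3 ≈ 1627.7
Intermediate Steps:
k = 8/3 (k = -(-2 + 0)*4/3 = -(-2)*4/3 = -⅓*(-8) = 8/3 ≈ 2.6667)
F = -16/3 (F = (8/3)*(-2) = -16/3 ≈ -5.3333)
K(v, b) = -5*b + 4*v
Q = -52/3 (Q = ((-5*(-1) + 4*(-5)) - 16/3) + 3 = ((5 - 20) - 16/3) + 3 = (-15 - 16/3) + 3 = -61/3 + 3 = -52/3 ≈ -17.333)
19*(Q + 103) = 19*(-52/3 + 103) = 19*(257/3) = 4883/3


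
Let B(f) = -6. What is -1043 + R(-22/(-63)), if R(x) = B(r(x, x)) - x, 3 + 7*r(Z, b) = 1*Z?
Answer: -66109/63 ≈ -1049.3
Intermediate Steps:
r(Z, b) = -3/7 + Z/7 (r(Z, b) = -3/7 + (1*Z)/7 = -3/7 + Z/7)
R(x) = -6 - x
-1043 + R(-22/(-63)) = -1043 + (-6 - (-22)/(-63)) = -1043 + (-6 - (-22)*(-1)/63) = -1043 + (-6 - 1*22/63) = -1043 + (-6 - 22/63) = -1043 - 400/63 = -66109/63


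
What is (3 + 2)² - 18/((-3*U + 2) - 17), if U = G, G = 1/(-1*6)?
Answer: 761/29 ≈ 26.241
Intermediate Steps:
G = -⅙ (G = 1/(-6) = -⅙ ≈ -0.16667)
U = -⅙ ≈ -0.16667
(3 + 2)² - 18/((-3*U + 2) - 17) = (3 + 2)² - 18/((-3*(-⅙) + 2) - 17) = 5² - 18/((½ + 2) - 17) = 25 - 18/(5/2 - 17) = 25 - 18/(-29/2) = 25 - 2/29*(-18) = 25 + 36/29 = 761/29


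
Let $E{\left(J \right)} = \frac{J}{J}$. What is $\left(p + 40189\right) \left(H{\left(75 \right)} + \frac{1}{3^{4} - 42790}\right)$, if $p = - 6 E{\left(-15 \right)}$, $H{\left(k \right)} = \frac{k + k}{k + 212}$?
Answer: $\frac{257414829529}{12257483} \approx 21001.0$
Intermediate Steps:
$H{\left(k \right)} = \frac{2 k}{212 + k}$
$E{\left(J \right)} = 1$
$p = -6$ ($p = \left(-6\right) 1 = -6$)
$\left(p + 40189\right) \left(H{\left(75 \right)} + \frac{1}{3^{4} - 42790}\right) = \left(-6 + 40189\right) \left(2 \cdot 75 \frac{1}{212 + 75} + \frac{1}{3^{4} - 42790}\right) = 40183 \left(2 \cdot 75 \cdot \frac{1}{287} + \frac{1}{81 - 42790}\right) = 40183 \left(2 \cdot 75 \cdot \frac{1}{287} + \frac{1}{-42709}\right) = 40183 \left(\frac{150}{287} - \frac{1}{42709}\right) = 40183 \cdot \frac{6406063}{12257483} = \frac{257414829529}{12257483}$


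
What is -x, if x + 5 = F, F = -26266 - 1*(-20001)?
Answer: 6270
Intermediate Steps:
F = -6265 (F = -26266 + 20001 = -6265)
x = -6270 (x = -5 - 6265 = -6270)
-x = -1*(-6270) = 6270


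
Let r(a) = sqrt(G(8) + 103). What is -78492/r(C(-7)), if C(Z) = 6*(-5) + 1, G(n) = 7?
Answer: -39246*sqrt(110)/55 ≈ -7483.9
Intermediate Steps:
C(Z) = -29 (C(Z) = -30 + 1 = -29)
r(a) = sqrt(110) (r(a) = sqrt(7 + 103) = sqrt(110))
-78492/r(C(-7)) = -78492*sqrt(110)/110 = -39246*sqrt(110)/55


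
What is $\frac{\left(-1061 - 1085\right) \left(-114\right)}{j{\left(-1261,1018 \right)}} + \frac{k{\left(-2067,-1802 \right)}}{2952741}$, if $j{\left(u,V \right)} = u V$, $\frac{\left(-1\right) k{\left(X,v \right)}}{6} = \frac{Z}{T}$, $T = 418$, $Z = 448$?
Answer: $- \frac{25162855408958}{132033232114927} \approx -0.19058$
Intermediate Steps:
$k{\left(X,v \right)} = - \frac{1344}{209}$ ($k{\left(X,v \right)} = - 6 \cdot \frac{448}{418} = - 6 \cdot 448 \cdot \frac{1}{418} = \left(-6\right) \frac{224}{209} = - \frac{1344}{209}$)
$j{\left(u,V \right)} = V u$
$\frac{\left(-1061 - 1085\right) \left(-114\right)}{j{\left(-1261,1018 \right)}} + \frac{k{\left(-2067,-1802 \right)}}{2952741} = \frac{\left(-1061 - 1085\right) \left(-114\right)}{1018 \left(-1261\right)} - \frac{1344}{209 \cdot 2952741} = \frac{\left(-2146\right) \left(-114\right)}{-1283698} - \frac{448}{205707623} = 244644 \left(- \frac{1}{1283698}\right) - \frac{448}{205707623} = - \frac{122322}{641849} - \frac{448}{205707623} = - \frac{25162855408958}{132033232114927}$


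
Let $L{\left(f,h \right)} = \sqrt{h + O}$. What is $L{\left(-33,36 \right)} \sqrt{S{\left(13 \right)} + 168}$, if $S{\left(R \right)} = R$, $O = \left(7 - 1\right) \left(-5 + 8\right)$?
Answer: $3 \sqrt{1086} \approx 98.864$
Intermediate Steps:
$O = 18$ ($O = 6 \cdot 3 = 18$)
$L{\left(f,h \right)} = \sqrt{18 + h}$ ($L{\left(f,h \right)} = \sqrt{h + 18} = \sqrt{18 + h}$)
$L{\left(-33,36 \right)} \sqrt{S{\left(13 \right)} + 168} = \sqrt{18 + 36} \sqrt{13 + 168} = \sqrt{54} \sqrt{181} = 3 \sqrt{6} \sqrt{181} = 3 \sqrt{1086}$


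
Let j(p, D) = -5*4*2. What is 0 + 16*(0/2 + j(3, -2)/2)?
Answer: -320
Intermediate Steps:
j(p, D) = -40 (j(p, D) = -20*2 = -40)
0 + 16*(0/2 + j(3, -2)/2) = 0 + 16*(0/2 - 40/2) = 0 + 16*(0*(½) - 40*½) = 0 + 16*(0 - 20) = 0 + 16*(-20) = 0 - 320 = -320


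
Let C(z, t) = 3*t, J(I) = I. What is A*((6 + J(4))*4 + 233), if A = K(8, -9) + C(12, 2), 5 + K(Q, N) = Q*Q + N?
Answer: 15288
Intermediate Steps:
K(Q, N) = -5 + N + Q² (K(Q, N) = -5 + (Q*Q + N) = -5 + (Q² + N) = -5 + (N + Q²) = -5 + N + Q²)
A = 56 (A = (-5 - 9 + 8²) + 3*2 = (-5 - 9 + 64) + 6 = 50 + 6 = 56)
A*((6 + J(4))*4 + 233) = 56*((6 + 4)*4 + 233) = 56*(10*4 + 233) = 56*(40 + 233) = 56*273 = 15288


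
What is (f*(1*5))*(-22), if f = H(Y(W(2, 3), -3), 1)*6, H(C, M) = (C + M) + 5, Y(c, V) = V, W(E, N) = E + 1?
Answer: -1980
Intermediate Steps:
W(E, N) = 1 + E
H(C, M) = 5 + C + M
f = 18 (f = (5 - 3 + 1)*6 = 3*6 = 18)
(f*(1*5))*(-22) = (18*(1*5))*(-22) = (18*5)*(-22) = 90*(-22) = -1980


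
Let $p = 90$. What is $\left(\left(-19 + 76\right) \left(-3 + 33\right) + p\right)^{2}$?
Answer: $3240000$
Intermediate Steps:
$\left(\left(-19 + 76\right) \left(-3 + 33\right) + p\right)^{2} = \left(\left(-19 + 76\right) \left(-3 + 33\right) + 90\right)^{2} = \left(57 \cdot 30 + 90\right)^{2} = \left(1710 + 90\right)^{2} = 1800^{2} = 3240000$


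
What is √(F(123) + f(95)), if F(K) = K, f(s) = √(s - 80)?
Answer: √(123 + √15) ≈ 11.264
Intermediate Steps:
f(s) = √(-80 + s)
√(F(123) + f(95)) = √(123 + √(-80 + 95)) = √(123 + √15)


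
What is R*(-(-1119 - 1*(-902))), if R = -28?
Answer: -6076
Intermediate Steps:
R*(-(-1119 - 1*(-902))) = -(-28)*(-1119 - 1*(-902)) = -(-28)*(-1119 + 902) = -(-28)*(-217) = -28*217 = -6076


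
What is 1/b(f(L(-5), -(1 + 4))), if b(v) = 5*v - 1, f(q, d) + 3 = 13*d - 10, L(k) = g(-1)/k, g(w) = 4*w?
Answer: -1/391 ≈ -0.0025575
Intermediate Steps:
L(k) = -4/k (L(k) = (4*(-1))/k = -4/k)
f(q, d) = -13 + 13*d (f(q, d) = -3 + (13*d - 10) = -3 + (-10 + 13*d) = -13 + 13*d)
b(v) = -1 + 5*v
1/b(f(L(-5), -(1 + 4))) = 1/(-1 + 5*(-13 + 13*(-(1 + 4)))) = 1/(-1 + 5*(-13 + 13*(-1*5))) = 1/(-1 + 5*(-13 + 13*(-5))) = 1/(-1 + 5*(-13 - 65)) = 1/(-1 + 5*(-78)) = 1/(-1 - 390) = 1/(-391) = -1/391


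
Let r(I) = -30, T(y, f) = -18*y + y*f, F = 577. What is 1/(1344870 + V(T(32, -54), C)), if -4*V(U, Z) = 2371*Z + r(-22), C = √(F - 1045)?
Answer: 896585/1205906615337 + 2371*I*√13/1205906615337 ≈ 7.4349e-7 + 7.0891e-9*I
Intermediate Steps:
T(y, f) = -18*y + f*y
C = 6*I*√13 (C = √(577 - 1045) = √(-468) = 6*I*√13 ≈ 21.633*I)
V(U, Z) = 15/2 - 2371*Z/4 (V(U, Z) = -(2371*Z - 30)/4 = -(-30 + 2371*Z)/4 = 15/2 - 2371*Z/4)
1/(1344870 + V(T(32, -54), C)) = 1/(1344870 + (15/2 - 7113*I*√13/2)) = 1/(2689755/2 - 7113*I*√13/2)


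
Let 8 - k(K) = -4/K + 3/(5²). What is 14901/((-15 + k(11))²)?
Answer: 1126888125/3452164 ≈ 326.43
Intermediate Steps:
k(K) = 197/25 + 4/K (k(K) = 8 - (-4/K + 3/(5²)) = 8 - (-4/K + 3/25) = 8 - (3/25 - 4/K) = 8 + (-3/25 + 4/K) = 197/25 + 4/K)
14901/((-15 + k(11))²) = 14901/((-15 + (197/25 + 4/11))²) = 14901/((-15 + 2267/275)²) = 14901/((-1858/275)²) = 14901/(3452164/75625) = 14901*(75625/3452164) = 1126888125/3452164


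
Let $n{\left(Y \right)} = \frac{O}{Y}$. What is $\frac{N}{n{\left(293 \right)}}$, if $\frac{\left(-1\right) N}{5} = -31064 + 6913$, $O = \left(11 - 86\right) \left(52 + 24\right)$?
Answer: $- \frac{7076243}{1140} \approx -6207.2$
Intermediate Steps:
$O = -5700$ ($O = \left(-75\right) 76 = -5700$)
$N = 120755$ ($N = - 5 \left(-31064 + 6913\right) = \left(-5\right) \left(-24151\right) = 120755$)
$n{\left(Y \right)} = - \frac{5700}{Y}$
$\frac{N}{n{\left(293 \right)}} = \frac{120755}{\left(-5700\right) \frac{1}{293}} = \frac{120755}{- \frac{5700}{293}} = 120755 \left(- \frac{293}{5700}\right) = - \frac{7076243}{1140}$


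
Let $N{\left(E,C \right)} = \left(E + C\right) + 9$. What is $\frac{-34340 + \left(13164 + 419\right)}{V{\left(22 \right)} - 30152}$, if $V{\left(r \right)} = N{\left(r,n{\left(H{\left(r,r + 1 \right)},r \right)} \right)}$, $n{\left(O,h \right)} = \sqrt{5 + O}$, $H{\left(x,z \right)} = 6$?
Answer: $\frac{625221597}{907274630} + \frac{20757 \sqrt{11}}{907274630} \approx 0.6892$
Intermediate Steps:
$N{\left(E,C \right)} = 9 + C + E$ ($N{\left(E,C \right)} = \left(C + E\right) + 9 = 9 + C + E$)
$V{\left(r \right)} = 9 + r + \sqrt{11}$ ($V{\left(r \right)} = 9 + \sqrt{5 + 6} + r = 9 + \sqrt{11} + r = 9 + r + \sqrt{11}$)
$\frac{-34340 + \left(13164 + 419\right)}{V{\left(22 \right)} - 30152} = \frac{-34340 + \left(13164 + 419\right)}{\left(9 + 22 + \sqrt{11}\right) - 30152} = \frac{-34340 + 13583}{\left(31 + \sqrt{11}\right) - 30152} = - \frac{20757}{-30121 + \sqrt{11}}$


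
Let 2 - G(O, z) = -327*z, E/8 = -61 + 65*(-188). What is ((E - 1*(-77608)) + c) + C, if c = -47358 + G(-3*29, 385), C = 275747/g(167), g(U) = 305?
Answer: 17934942/305 ≈ 58803.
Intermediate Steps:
E = -98248 (E = 8*(-61 + 65*(-188)) = 8*(-61 - 12220) = 8*(-12281) = -98248)
G(O, z) = 2 + 327*z (G(O, z) = 2 - (-327)*z = 2 + 327*z)
C = 275747/305 ≈ 904.09
c = 78539 (c = -47358 + (2 + 327*385) = -47358 + (2 + 125895) = -47358 + 125897 = 78539)
((E - 1*(-77608)) + c) + C = ((-98248 - 1*(-77608)) + 78539) + 275747/305 = ((-98248 + 77608) + 78539) + 275747/305 = (-20640 + 78539) + 275747/305 = 57899 + 275747/305 = 17934942/305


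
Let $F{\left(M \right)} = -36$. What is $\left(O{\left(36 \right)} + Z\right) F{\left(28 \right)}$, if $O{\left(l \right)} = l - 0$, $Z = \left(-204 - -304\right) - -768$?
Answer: $-32544$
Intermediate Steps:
$Z = 868$ ($Z = \left(-204 + 304\right) + 768 = 100 + 768 = 868$)
$O{\left(l \right)} = l$ ($O{\left(l \right)} = l + 0 = l$)
$\left(O{\left(36 \right)} + Z\right) F{\left(28 \right)} = \left(36 + 868\right) \left(-36\right) = 904 \left(-36\right) = -32544$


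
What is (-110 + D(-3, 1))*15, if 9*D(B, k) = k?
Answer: -4945/3 ≈ -1648.3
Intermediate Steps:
D(B, k) = k/9
(-110 + D(-3, 1))*15 = (-110 + (1/9)*1)*15 = (-110 + 1/9)*15 = -989/9*15 = -4945/3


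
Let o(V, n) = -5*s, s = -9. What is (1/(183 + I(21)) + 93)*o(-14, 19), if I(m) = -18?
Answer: 46038/11 ≈ 4185.3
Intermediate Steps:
o(V, n) = 45 (o(V, n) = -5*(-9) = 45)
(1/(183 + I(21)) + 93)*o(-14, 19) = (1/(183 - 18) + 93)*45 = (1/165 + 93)*45 = (15346/165)*45 = 46038/11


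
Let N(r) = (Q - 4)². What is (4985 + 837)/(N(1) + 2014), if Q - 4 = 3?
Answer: 5822/2023 ≈ 2.8779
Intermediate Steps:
Q = 7 (Q = 4 + 3 = 7)
N(r) = 9 (N(r) = (7 - 4)² = 3² = 9)
(4985 + 837)/(N(1) + 2014) = (4985 + 837)/(9 + 2014) = 5822/2023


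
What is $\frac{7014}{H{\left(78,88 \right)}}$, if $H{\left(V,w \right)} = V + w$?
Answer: $\frac{3507}{83} \approx 42.253$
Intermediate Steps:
$\frac{7014}{H{\left(78,88 \right)}} = \frac{7014}{78 + 88} = \frac{7014}{166} = 7014 \cdot \frac{1}{166} = \frac{3507}{83}$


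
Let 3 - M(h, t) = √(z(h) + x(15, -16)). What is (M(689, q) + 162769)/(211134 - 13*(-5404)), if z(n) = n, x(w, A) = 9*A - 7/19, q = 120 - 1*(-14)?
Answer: 81386/140693 - √49153/2673167 ≈ 0.57838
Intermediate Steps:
q = 134 (q = 120 + 14 = 134)
x(w, A) = -7/19 + 9*A (x(w, A) = 9*A - 7*1/19 = 9*A - 7/19 = -7/19 + 9*A)
M(h, t) = 3 - √(-2743/19 + h) (M(h, t) = 3 - √(h + (-7/19 + 9*(-16))) = 3 - √(h + (-7/19 - 144)) = 3 - √(h - 2743/19) = 3 - √(-2743/19 + h))
(M(689, q) + 162769)/(211134 - 13*(-5404)) = ((3 - √(-52117 + 361*689)/19) + 162769)/(211134 - 13*(-5404)) = ((3 - √(-52117 + 248729)/19) + 162769)/(211134 + 70252) = ((3 - 2*√49153/19) + 162769)/281386 = ((3 - 2*√49153/19) + 162769)*(1/281386) = (162772 - 2*√49153/19)*(1/281386) = 81386/140693 - √49153/2673167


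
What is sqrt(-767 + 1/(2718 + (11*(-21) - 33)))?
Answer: I*sqrt(4618960518)/2454 ≈ 27.695*I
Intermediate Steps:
sqrt(-767 + 1/(2718 + (11*(-21) - 33))) = sqrt(-767 + 1/(2718 + (-231 - 33))) = sqrt(-767 + 1/(2718 - 264)) = sqrt(-767 + 1/2454) = sqrt(-1882217/2454) = I*sqrt(4618960518)/2454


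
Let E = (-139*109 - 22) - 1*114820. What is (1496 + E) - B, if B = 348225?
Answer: -476722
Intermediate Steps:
E = -129993 (E = (-15151 - 22) - 114820 = -15173 - 114820 = -129993)
(1496 + E) - B = (1496 - 129993) - 1*348225 = -128497 - 348225 = -476722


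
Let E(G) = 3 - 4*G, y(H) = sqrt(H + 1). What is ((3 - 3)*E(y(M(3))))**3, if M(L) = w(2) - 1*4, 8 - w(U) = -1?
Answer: 0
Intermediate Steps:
w(U) = 9 (w(U) = 8 - 1*(-1) = 8 + 1 = 9)
M(L) = 5 (M(L) = 9 - 1*4 = 9 - 4 = 5)
y(H) = sqrt(1 + H)
((3 - 3)*E(y(M(3))))**3 = ((3 - 3)*(3 - 4*sqrt(1 + 5)))**3 = (0*(3 - 4*sqrt(6)))**3 = 0**3 = 0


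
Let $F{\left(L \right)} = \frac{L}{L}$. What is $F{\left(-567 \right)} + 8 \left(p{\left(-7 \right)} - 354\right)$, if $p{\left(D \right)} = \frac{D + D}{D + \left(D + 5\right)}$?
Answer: $- \frac{25367}{9} \approx -2818.6$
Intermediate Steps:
$p{\left(D \right)} = \frac{2 D}{5 + 2 D}$ ($p{\left(D \right)} = \frac{2 D}{D + \left(5 + D\right)} = \frac{2 D}{5 + 2 D}$)
$F{\left(L \right)} = 1$
$F{\left(-567 \right)} + 8 \left(p{\left(-7 \right)} - 354\right) = 1 + 8 \left(2 \left(-7\right) \frac{1}{5 + 2 \left(-7\right)} - 354\right) = 1 + 8 \left(2 \left(-7\right) \frac{1}{5 - 14} - 354\right) = 1 + 8 \left(2 \left(-7\right) \frac{1}{-9} - 354\right) = 1 + 8 \left(2 \left(-7\right) \left(- \frac{1}{9}\right) - 354\right) = 1 + 8 \left(\frac{14}{9} - 354\right) = 1 + 8 \left(- \frac{3172}{9}\right) = 1 - \frac{25376}{9} = - \frac{25367}{9}$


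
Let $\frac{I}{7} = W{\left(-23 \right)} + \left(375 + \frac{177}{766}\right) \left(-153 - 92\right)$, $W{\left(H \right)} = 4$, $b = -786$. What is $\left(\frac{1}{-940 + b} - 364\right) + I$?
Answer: $- \frac{212813505043}{330529} \approx -6.4386 \cdot 10^{5}$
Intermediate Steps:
$I = - \frac{492915857}{766}$ ($I = 7 \left(4 + \left(375 + \frac{177}{766}\right) \left(-153 - 92\right)\right) = 7 \left(4 + \left(375 + 177 \cdot \frac{1}{766}\right) \left(-245\right)\right) = 7 \left(4 + \left(375 + \frac{177}{766}\right) \left(-245\right)\right) = 7 \left(4 + \frac{287427}{766} \left(-245\right)\right) = 7 \left(4 - \frac{70419615}{766}\right) = 7 \left(- \frac{70416551}{766}\right) = - \frac{492915857}{766} \approx -6.4349 \cdot 10^{5}$)
$\left(\frac{1}{-940 + b} - 364\right) + I = \left(\frac{1}{-940 - 786} - 364\right) - \frac{492915857}{766} = \left(\frac{1}{-1726} - 364\right) - \frac{492915857}{766} = \left(- \frac{1}{1726} - 364\right) - \frac{492915857}{766} = - \frac{628265}{1726} - \frac{492915857}{766} = - \frac{212813505043}{330529}$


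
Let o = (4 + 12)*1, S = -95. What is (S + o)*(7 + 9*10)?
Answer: -7663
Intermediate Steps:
o = 16 (o = 16*1 = 16)
(S + o)*(7 + 9*10) = (-95 + 16)*(7 + 9*10) = -79*(7 + 90) = -79*97 = -7663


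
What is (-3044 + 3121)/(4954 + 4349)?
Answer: 11/1329 ≈ 0.0082769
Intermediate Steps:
(-3044 + 3121)/(4954 + 4349) = 77/9303 = 77*(1/9303) = 11/1329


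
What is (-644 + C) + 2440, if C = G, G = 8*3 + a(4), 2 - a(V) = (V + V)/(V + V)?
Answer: 1821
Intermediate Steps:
a(V) = 1 (a(V) = 2 - (V + V)/(V + V) = 2 - 2*V/(2*V) = 2 - 2*V*1/(2*V) = 2 - 1*1 = 2 - 1 = 1)
G = 25 (G = 8*3 + 1 = 24 + 1 = 25)
C = 25
(-644 + C) + 2440 = (-644 + 25) + 2440 = -619 + 2440 = 1821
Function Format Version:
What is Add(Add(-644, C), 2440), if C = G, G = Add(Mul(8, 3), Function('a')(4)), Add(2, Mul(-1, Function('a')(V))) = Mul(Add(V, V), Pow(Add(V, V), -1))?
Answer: 1821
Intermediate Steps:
Function('a')(V) = 1 (Function('a')(V) = Add(2, Mul(-1, Mul(Add(V, V), Pow(Add(V, V), -1)))) = Add(2, Mul(-1, Mul(Mul(2, V), Pow(Mul(2, V), -1)))) = Add(2, Mul(-1, Mul(Mul(2, V), Mul(Rational(1, 2), Pow(V, -1))))) = Add(2, Mul(-1, 1)) = Add(2, -1) = 1)
G = 25 (G = Add(Mul(8, 3), 1) = Add(24, 1) = 25)
C = 25
Add(Add(-644, C), 2440) = Add(Add(-644, 25), 2440) = Add(-619, 2440) = 1821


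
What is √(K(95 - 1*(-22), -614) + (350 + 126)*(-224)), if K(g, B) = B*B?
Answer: 2*√67593 ≈ 519.97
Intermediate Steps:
K(g, B) = B²
√(K(95 - 1*(-22), -614) + (350 + 126)*(-224)) = √((-614)² + (350 + 126)*(-224)) = √(376996 + 476*(-224)) = √(376996 - 106624) = √270372 = 2*√67593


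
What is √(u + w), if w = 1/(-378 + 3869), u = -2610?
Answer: I*√31808277919/3491 ≈ 51.088*I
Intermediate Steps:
w = 1/3491 ≈ 0.00028645
√(u + w) = √(-2610 + 1/3491) = √(-9111509/3491) = I*√31808277919/3491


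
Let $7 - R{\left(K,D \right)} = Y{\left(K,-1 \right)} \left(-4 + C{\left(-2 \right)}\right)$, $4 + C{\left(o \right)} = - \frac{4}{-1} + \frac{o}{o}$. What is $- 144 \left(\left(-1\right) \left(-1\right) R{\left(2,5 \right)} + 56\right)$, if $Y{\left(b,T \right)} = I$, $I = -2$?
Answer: $-8208$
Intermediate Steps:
$C{\left(o \right)} = 1$ ($C{\left(o \right)} = -4 + \left(- \frac{4}{-1} + \frac{o}{o}\right) = -4 + \left(\left(-4\right) \left(-1\right) + 1\right) = -4 + \left(4 + 1\right) = -4 + 5 = 1$)
$Y{\left(b,T \right)} = -2$
$R{\left(K,D \right)} = 1$ ($R{\left(K,D \right)} = 7 - - 2 \left(-4 + 1\right) = 7 - \left(-2\right) \left(-3\right) = 7 - 6 = 1$)
$- 144 \left(\left(-1\right) \left(-1\right) R{\left(2,5 \right)} + 56\right) = - 144 \left(\left(-1\right) \left(-1\right) 1 + 56\right) = - 144 \left(1 \cdot 1 + 56\right) = - 144 \left(1 + 56\right) = \left(-144\right) 57 = -8208$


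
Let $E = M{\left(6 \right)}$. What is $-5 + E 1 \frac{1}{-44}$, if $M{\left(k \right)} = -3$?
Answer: $- \frac{217}{44} \approx -4.9318$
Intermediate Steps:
$E = -3$
$-5 + E 1 \frac{1}{-44} = -5 - 3 \cdot 1 \frac{1}{-44} = -5 - 3 \cdot 1 \left(- \frac{1}{44}\right) = -5 - - \frac{3}{44} = -5 + \frac{3}{44} = - \frac{217}{44}$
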